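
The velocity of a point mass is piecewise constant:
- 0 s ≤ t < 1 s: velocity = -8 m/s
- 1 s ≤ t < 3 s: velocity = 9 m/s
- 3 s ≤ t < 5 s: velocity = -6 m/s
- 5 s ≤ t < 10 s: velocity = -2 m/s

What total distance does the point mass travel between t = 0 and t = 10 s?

Distance (not displacement) is the total path length: add the absolute areas under v-t.
0–1 s: |-8| × 1 = 8 m
1–3 s: |9| × 2 = 18 m
3–5 s: |-6| × 2 = 12 m
5–10 s: |-2| × 5 = 10 m
Total distance = 48 m

48 m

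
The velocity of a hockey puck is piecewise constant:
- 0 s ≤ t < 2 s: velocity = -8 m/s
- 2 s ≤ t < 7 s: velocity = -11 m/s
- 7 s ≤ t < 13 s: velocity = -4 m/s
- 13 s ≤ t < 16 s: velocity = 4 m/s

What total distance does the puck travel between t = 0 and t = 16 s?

107 m

Total distance travelled is ∫|v| dt — sum the magnitudes of each area piece.
0–2 s: |-8| × 2 = 16 m
2–7 s: |-11| × 5 = 55 m
7–13 s: |-4| × 6 = 24 m
13–16 s: |4| × 3 = 12 m
Total distance = 107 m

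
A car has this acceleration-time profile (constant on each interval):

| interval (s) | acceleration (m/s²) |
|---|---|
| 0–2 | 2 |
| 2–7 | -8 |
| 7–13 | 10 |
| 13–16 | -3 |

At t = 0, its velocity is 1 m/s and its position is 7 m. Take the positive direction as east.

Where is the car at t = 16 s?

-30.5 m

On each constant-a segment, Δv = aΔt and Δx = v₀Δt + ½aΔt²; chain segment to segment.
0–2 s: v starts 1 m/s; Δx = 1·2 + ½·2·2² = 6 m; v ends 5 m/s.
2–7 s: v starts 5 m/s; Δx = 5·5 + ½·-8·5² = -75 m; v ends -35 m/s.
7–13 s: v starts -35 m/s; Δx = -35·6 + ½·10·6² = -30 m; v ends 25 m/s.
13–16 s: v starts 25 m/s; Δx = 25·3 + ½·-3·3² = 61.5 m; v ends 16 m/s.
x(16) = 7 + Σ Δx = -30.5 m.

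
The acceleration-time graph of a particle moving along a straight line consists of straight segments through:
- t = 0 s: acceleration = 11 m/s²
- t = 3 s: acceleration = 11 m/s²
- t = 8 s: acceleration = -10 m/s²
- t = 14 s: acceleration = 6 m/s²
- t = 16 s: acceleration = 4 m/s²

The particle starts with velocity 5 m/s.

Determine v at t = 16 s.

38.5 m/s

Δv equals the area under the a-t graph; then v = v₀ + Δv.
0–3 s: 11 × 3 = 33 m/s
3–8 s: ½(11 + -10)(5) = 2.5 m/s
8–14 s: ½(-10 + 6)(6) = -12 m/s
14–16 s: ½(6 + 4)(2) = 10 m/s
Δv = 33.5 m/s, so v(16) = 5 + (33.5) = 38.5 m/s.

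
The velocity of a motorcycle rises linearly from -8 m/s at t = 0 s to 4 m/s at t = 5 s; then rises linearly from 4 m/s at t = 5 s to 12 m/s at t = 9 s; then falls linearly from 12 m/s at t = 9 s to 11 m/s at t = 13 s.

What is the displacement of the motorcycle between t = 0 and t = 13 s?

Net displacement equals the area under the velocity-time graph (areas below the axis count negative).
0–5 s: ½(-8 + 4)(5) = -10 m
5–9 s: ½(4 + 12)(4) = 32 m
9–13 s: ½(12 + 11)(4) = 46 m
Net displacement = 68 m

68 m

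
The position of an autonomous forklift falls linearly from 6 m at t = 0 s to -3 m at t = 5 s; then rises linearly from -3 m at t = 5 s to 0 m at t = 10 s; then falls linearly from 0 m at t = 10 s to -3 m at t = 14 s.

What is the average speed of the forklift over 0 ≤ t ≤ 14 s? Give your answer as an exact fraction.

Average speed = (total path length)/(elapsed time); on a piecewise-linear x-t graph the path length is Σ|Δx|.
0–5 s: |Δx| = |-3 − 6| = 9 m
5–10 s: |Δx| = |0 − -3| = 3 m
10–14 s: |Δx| = |-3 − 0| = 3 m
Total path = 15 m; average speed = 15/14 = 15/14 m/s.

15/14 m/s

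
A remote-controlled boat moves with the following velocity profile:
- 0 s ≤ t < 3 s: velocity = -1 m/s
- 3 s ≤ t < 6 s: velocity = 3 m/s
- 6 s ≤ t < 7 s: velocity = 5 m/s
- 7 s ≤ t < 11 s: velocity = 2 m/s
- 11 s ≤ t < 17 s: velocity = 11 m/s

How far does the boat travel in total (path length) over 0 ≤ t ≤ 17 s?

91 m

Distance (not displacement) is the total path length: add the absolute areas under v-t.
0–3 s: |-1| × 3 = 3 m
3–6 s: |3| × 3 = 9 m
6–7 s: |5| × 1 = 5 m
7–11 s: |2| × 4 = 8 m
11–17 s: |11| × 6 = 66 m
Total distance = 91 m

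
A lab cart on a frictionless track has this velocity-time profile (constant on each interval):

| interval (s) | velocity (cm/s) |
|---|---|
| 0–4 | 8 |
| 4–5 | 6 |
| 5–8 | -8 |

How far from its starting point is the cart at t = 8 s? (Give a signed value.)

Net displacement equals the area under the velocity-time graph (areas below the axis count negative).
0–4 s: 8 × 4 = 32 cm
4–5 s: 6 × 1 = 6 cm
5–8 s: -8 × 3 = -24 cm
Net displacement = 14 cm

14 cm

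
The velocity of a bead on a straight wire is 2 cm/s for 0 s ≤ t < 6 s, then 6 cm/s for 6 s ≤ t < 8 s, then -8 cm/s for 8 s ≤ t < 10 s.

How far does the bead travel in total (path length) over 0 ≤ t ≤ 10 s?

Distance (not displacement) is the total path length: add the absolute areas under v-t.
0–6 s: |2| × 6 = 12 cm
6–8 s: |6| × 2 = 12 cm
8–10 s: |-8| × 2 = 16 cm
Total distance = 40 cm

40 cm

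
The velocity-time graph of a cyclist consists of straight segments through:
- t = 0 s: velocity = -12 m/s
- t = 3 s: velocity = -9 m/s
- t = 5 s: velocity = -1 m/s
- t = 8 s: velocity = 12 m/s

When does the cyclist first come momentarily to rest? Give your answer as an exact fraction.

t = 68/13 s

v changes sign on 5–8 s (from -1 to 12); the graph is linear there, so v = 0 at t = 5 + (1)·(8 − 5)/(12 − -1) = 68/13 s.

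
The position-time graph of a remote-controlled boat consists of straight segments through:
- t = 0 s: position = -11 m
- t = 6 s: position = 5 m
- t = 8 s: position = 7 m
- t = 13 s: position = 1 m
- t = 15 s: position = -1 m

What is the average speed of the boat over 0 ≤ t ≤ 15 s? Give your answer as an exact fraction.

26/15 m/s

Average speed = (total path length)/(elapsed time); on a piecewise-linear x-t graph the path length is Σ|Δx|.
0–6 s: |Δx| = |5 − -11| = 16 m
6–8 s: |Δx| = |7 − 5| = 2 m
8–13 s: |Δx| = |1 − 7| = 6 m
13–15 s: |Δx| = |-1 − 1| = 2 m
Total path = 26 m; average speed = 26/15 = 26/15 m/s.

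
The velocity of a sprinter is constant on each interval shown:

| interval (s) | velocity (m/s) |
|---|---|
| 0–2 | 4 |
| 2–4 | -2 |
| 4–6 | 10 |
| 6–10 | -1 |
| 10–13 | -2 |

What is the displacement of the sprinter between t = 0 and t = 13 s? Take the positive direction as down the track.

Displacement is the signed area under the v-t curve.
0–2 s: 4 × 2 = 8 m
2–4 s: -2 × 2 = -4 m
4–6 s: 10 × 2 = 20 m
6–10 s: -1 × 4 = -4 m
10–13 s: -2 × 3 = -6 m
Net displacement = 14 m

14 m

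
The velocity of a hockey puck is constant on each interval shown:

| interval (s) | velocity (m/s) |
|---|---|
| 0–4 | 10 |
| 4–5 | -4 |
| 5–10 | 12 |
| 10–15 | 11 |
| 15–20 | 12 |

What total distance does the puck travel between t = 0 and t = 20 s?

219 m

Distance (not displacement) is the total path length: add the absolute areas under v-t.
0–4 s: |10| × 4 = 40 m
4–5 s: |-4| × 1 = 4 m
5–10 s: |12| × 5 = 60 m
10–15 s: |11| × 5 = 55 m
15–20 s: |12| × 5 = 60 m
Total distance = 219 m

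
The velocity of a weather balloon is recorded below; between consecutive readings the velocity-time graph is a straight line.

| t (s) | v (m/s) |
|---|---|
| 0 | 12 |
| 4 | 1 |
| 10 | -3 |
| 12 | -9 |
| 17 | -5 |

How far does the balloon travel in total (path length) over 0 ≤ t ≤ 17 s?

Distance (not displacement) is the total path length: add the absolute areas under v-t.
0–4 s: |½(12 + 1)(4)| = 26 m
4–10 s: v = 0 at t = 5.5 s; triangle areas 0.75 + 6.75 = 7.5 m
10–12 s: |½(-3 + -9)(2)| = 12 m
12–17 s: |½(-9 + -5)(5)| = 35 m
Total distance = 80.5 m

80.5 m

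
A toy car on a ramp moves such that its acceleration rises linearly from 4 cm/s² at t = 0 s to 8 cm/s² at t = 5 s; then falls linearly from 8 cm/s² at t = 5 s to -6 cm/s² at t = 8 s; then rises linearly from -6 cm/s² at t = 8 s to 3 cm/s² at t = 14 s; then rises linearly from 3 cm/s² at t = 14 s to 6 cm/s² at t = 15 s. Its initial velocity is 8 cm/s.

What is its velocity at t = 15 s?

36.5 cm/s

Δv equals the area under the a-t graph; then v = v₀ + Δv.
0–5 s: ½(4 + 8)(5) = 30 cm/s
5–8 s: ½(8 + -6)(3) = 3 cm/s
8–14 s: ½(-6 + 3)(6) = -9 cm/s
14–15 s: ½(3 + 6)(1) = 4.5 cm/s
Δv = 28.5 cm/s, so v(15) = 8 + (28.5) = 36.5 cm/s.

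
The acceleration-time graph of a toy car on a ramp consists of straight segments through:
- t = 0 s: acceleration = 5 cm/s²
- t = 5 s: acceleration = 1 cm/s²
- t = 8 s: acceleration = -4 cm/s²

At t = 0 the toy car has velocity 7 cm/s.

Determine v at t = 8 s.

Δv equals the area under the a-t graph; then v = v₀ + Δv.
0–5 s: ½(5 + 1)(5) = 15 cm/s
5–8 s: ½(1 + -4)(3) = -4.5 cm/s
Δv = 10.5 cm/s, so v(8) = 7 + (10.5) = 17.5 cm/s.

17.5 cm/s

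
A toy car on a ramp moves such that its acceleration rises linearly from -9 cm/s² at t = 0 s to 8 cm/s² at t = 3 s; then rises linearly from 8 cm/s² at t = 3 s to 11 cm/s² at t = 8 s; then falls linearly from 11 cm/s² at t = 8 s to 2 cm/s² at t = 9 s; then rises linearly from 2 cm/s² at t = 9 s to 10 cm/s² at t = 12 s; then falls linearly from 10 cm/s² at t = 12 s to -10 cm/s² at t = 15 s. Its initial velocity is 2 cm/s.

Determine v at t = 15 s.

72.5 cm/s

Δv equals the area under the a-t graph; then v = v₀ + Δv.
0–3 s: ½(-9 + 8)(3) = -1.5 cm/s
3–8 s: ½(8 + 11)(5) = 47.5 cm/s
8–9 s: ½(11 + 2)(1) = 6.5 cm/s
9–12 s: ½(2 + 10)(3) = 18 cm/s
12–15 s: ½(10 + -10)(3) = 0 cm/s
Δv = 70.5 cm/s, so v(15) = 2 + (70.5) = 72.5 cm/s.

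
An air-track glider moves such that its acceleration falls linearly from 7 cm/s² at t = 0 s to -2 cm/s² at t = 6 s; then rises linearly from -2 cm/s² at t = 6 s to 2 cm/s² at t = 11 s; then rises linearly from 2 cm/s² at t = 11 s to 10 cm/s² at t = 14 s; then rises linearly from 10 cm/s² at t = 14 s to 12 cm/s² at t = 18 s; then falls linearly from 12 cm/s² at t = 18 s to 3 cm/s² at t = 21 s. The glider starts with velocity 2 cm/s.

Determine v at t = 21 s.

101.5 cm/s

Δv equals the area under the a-t graph; then v = v₀ + Δv.
0–6 s: ½(7 + -2)(6) = 15 cm/s
6–11 s: ½(-2 + 2)(5) = 0 cm/s
11–14 s: ½(2 + 10)(3) = 18 cm/s
14–18 s: ½(10 + 12)(4) = 44 cm/s
18–21 s: ½(12 + 3)(3) = 22.5 cm/s
Δv = 99.5 cm/s, so v(21) = 2 + (99.5) = 101.5 cm/s.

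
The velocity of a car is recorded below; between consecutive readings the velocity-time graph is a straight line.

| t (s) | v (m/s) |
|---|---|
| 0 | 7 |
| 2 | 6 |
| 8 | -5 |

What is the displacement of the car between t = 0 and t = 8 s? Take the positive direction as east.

Net displacement equals the area under the velocity-time graph (areas below the axis count negative).
0–2 s: ½(7 + 6)(2) = 13 m
2–8 s: ½(6 + -5)(6) = 3 m
Net displacement = 16 m

16 m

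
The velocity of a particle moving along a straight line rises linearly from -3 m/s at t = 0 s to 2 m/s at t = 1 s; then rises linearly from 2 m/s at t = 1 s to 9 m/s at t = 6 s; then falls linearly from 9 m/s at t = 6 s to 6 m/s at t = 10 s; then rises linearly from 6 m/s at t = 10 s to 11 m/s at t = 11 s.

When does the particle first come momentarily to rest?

v changes sign on 0–1 s (from -3 to 2); the graph is linear there, so v = 0 at t = 0 + (3)·(1 − 0)/(2 − -3) = 0.6 s.

t = 0.6 s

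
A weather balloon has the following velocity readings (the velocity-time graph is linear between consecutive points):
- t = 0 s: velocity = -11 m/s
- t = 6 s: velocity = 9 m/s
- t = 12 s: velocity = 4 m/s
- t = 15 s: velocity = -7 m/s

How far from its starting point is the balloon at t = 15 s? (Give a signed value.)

28.5 m

Net displacement equals the area under the velocity-time graph (areas below the axis count negative).
0–6 s: ½(-11 + 9)(6) = -6 m
6–12 s: ½(9 + 4)(6) = 39 m
12–15 s: ½(4 + -7)(3) = -4.5 m
Net displacement = 28.5 m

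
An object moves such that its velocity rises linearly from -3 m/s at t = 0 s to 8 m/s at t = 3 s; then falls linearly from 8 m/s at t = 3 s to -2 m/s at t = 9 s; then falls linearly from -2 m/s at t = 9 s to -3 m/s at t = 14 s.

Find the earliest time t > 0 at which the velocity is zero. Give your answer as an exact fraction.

v changes sign on 0–3 s (from -3 to 8); the graph is linear there, so v = 0 at t = 0 + (3)·(3 − 0)/(8 − -3) = 9/11 s.

t = 9/11 s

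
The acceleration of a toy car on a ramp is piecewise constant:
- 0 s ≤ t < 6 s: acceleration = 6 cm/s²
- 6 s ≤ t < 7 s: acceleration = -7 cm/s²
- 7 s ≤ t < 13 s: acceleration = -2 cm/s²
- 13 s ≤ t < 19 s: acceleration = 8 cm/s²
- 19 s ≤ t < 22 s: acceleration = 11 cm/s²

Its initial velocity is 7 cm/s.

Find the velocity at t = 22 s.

105 cm/s

Δv equals the area under the a-t graph; then v = v₀ + Δv.
0–6 s: 6 × 6 = 36 cm/s
6–7 s: -7 × 1 = -7 cm/s
7–13 s: -2 × 6 = -12 cm/s
13–19 s: 8 × 6 = 48 cm/s
19–22 s: 11 × 3 = 33 cm/s
Δv = 98 cm/s, so v(22) = 7 + (98) = 105 cm/s.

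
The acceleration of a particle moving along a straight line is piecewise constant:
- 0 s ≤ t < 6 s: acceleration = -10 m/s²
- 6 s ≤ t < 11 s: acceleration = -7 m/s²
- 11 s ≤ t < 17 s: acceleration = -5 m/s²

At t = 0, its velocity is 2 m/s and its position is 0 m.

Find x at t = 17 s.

On each constant-a segment, Δv = aΔt and Δx = v₀Δt + ½aΔt²; chain segment to segment.
0–6 s: v starts 2 m/s; Δx = 2·6 + ½·-10·6² = -168 m; v ends -58 m/s.
6–11 s: v starts -58 m/s; Δx = -58·5 + ½·-7·5² = -377.5 m; v ends -93 m/s.
11–17 s: v starts -93 m/s; Δx = -93·6 + ½·-5·6² = -648 m; v ends -123 m/s.
x(17) = 0 + Σ Δx = -1193.5 m.

-1193.5 m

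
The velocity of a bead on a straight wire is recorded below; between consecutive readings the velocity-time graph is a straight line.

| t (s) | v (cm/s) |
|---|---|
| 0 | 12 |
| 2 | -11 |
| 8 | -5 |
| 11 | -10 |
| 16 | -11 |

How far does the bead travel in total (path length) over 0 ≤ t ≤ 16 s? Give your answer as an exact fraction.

Total distance travelled is ∫|v| dt — sum the magnitudes of each area piece.
0–2 s: v = 0 at t = 24/23 s; triangle areas 144/23 + 121/23 = 265/23 cm
2–8 s: |½(-11 + -5)(6)| = 48 cm
8–11 s: |½(-5 + -10)(3)| = 22.5 cm
11–16 s: |½(-10 + -11)(5)| = 52.5 cm
Total distance = 3094/23 cm

3094/23 cm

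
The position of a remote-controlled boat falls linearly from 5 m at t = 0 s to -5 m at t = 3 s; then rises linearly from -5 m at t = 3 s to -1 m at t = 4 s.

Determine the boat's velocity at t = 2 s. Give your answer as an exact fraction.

Velocity is the slope of the x-t graph on 0–3 s: (-5 − 5)/(3 − 0) = -10/3 m/s.

-10/3 m/s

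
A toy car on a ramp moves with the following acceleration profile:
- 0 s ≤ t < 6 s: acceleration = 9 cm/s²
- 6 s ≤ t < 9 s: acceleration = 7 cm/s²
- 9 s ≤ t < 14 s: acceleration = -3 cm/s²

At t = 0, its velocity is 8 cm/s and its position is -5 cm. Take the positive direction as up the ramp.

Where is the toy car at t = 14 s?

800 cm

On each constant-a segment, Δv = aΔt and Δx = v₀Δt + ½aΔt²; chain segment to segment.
0–6 s: v starts 8 cm/s; Δx = 8·6 + ½·9·6² = 210 cm; v ends 62 cm/s.
6–9 s: v starts 62 cm/s; Δx = 62·3 + ½·7·3² = 217.5 cm; v ends 83 cm/s.
9–14 s: v starts 83 cm/s; Δx = 83·5 + ½·-3·5² = 377.5 cm; v ends 68 cm/s.
x(14) = -5 + Σ Δx = 800 cm.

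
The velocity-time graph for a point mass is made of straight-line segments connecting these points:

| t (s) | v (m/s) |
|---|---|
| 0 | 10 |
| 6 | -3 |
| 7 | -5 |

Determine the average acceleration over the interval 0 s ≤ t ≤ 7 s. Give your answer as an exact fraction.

-15/7 m/s²

Average acceleration = Δv/Δt = (-5 − 10)/(7 − 0) = -15/7 m/s².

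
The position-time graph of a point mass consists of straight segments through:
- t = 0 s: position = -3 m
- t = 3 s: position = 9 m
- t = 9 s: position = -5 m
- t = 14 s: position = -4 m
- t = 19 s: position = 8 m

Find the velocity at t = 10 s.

Velocity is the slope of the x-t graph on 9–14 s: (-4 − -5)/(14 − 9) = 0.2 m/s.

0.2 m/s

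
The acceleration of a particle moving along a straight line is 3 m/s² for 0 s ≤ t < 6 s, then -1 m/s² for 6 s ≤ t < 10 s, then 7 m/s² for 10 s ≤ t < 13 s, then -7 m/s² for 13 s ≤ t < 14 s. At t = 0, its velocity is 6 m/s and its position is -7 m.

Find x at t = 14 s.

300 m

On each constant-a segment, Δv = aΔt and Δx = v₀Δt + ½aΔt²; chain segment to segment.
0–6 s: v starts 6 m/s; Δx = 6·6 + ½·3·6² = 90 m; v ends 24 m/s.
6–10 s: v starts 24 m/s; Δx = 24·4 + ½·-1·4² = 88 m; v ends 20 m/s.
10–13 s: v starts 20 m/s; Δx = 20·3 + ½·7·3² = 91.5 m; v ends 41 m/s.
13–14 s: v starts 41 m/s; Δx = 41·1 + ½·-7·1² = 37.5 m; v ends 34 m/s.
x(14) = -7 + Σ Δx = 300 m.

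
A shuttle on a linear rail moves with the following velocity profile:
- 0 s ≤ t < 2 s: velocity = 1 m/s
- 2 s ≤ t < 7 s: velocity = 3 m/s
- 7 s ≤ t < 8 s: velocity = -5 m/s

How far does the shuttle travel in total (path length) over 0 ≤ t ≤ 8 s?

Total distance travelled is ∫|v| dt — sum the magnitudes of each area piece.
0–2 s: |1| × 2 = 2 m
2–7 s: |3| × 5 = 15 m
7–8 s: |-5| × 1 = 5 m
Total distance = 22 m

22 m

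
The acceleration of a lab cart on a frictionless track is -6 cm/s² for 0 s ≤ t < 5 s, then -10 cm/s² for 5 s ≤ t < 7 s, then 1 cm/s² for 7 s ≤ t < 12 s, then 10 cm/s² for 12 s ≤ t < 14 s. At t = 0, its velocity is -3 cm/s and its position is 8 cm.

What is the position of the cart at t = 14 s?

On each constant-a segment, Δv = aΔt and Δx = v₀Δt + ½aΔt²; chain segment to segment.
0–5 s: v starts -3 cm/s; Δx = -3·5 + ½·-6·5² = -90 cm; v ends -33 cm/s.
5–7 s: v starts -33 cm/s; Δx = -33·2 + ½·-10·2² = -86 cm; v ends -53 cm/s.
7–12 s: v starts -53 cm/s; Δx = -53·5 + ½·1·5² = -252.5 cm; v ends -48 cm/s.
12–14 s: v starts -48 cm/s; Δx = -48·2 + ½·10·2² = -76 cm; v ends -28 cm/s.
x(14) = 8 + Σ Δx = -496.5 cm.

-496.5 cm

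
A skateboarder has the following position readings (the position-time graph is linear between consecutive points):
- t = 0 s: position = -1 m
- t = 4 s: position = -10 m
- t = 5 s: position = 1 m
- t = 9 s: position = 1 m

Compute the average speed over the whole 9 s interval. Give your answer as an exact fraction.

Average speed = (total path length)/(elapsed time); on a piecewise-linear x-t graph the path length is Σ|Δx|.
0–4 s: |Δx| = |-10 − -1| = 9 m
4–5 s: |Δx| = |1 − -10| = 11 m
5–9 s: |Δx| = |1 − 1| = 0 m
Total path = 20 m; average speed = 20/9 = 20/9 m/s.

20/9 m/s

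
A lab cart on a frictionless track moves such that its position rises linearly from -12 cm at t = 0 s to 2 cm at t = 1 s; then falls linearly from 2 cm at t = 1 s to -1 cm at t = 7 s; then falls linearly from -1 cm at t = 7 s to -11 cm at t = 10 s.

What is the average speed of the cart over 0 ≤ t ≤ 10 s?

2.7 cm/s

Average speed = (total path length)/(elapsed time); on a piecewise-linear x-t graph the path length is Σ|Δx|.
0–1 s: |Δx| = |2 − -12| = 14 cm
1–7 s: |Δx| = |-1 − 2| = 3 cm
7–10 s: |Δx| = |-11 − -1| = 10 cm
Total path = 27 cm; average speed = 27/10 = 2.7 cm/s.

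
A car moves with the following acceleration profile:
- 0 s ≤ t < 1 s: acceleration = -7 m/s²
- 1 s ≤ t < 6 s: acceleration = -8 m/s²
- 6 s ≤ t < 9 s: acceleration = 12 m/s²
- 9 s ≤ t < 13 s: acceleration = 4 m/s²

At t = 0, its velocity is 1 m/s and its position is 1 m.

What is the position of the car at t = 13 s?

On each constant-a segment, Δv = aΔt and Δx = v₀Δt + ½aΔt²; chain segment to segment.
0–1 s: v starts 1 m/s; Δx = 1·1 + ½·-7·1² = -2.5 m; v ends -6 m/s.
1–6 s: v starts -6 m/s; Δx = -6·5 + ½·-8·5² = -130 m; v ends -46 m/s.
6–9 s: v starts -46 m/s; Δx = -46·3 + ½·12·3² = -84 m; v ends -10 m/s.
9–13 s: v starts -10 m/s; Δx = -10·4 + ½·4·4² = -8 m; v ends 6 m/s.
x(13) = 1 + Σ Δx = -223.5 m.

-223.5 m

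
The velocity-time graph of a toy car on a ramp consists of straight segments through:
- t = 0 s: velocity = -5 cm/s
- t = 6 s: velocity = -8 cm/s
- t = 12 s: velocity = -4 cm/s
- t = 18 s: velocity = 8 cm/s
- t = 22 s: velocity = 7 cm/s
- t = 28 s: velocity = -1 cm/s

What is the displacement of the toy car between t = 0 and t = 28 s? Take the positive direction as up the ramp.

-15 cm

Net displacement equals the area under the velocity-time graph (areas below the axis count negative).
0–6 s: ½(-5 + -8)(6) = -39 cm
6–12 s: ½(-8 + -4)(6) = -36 cm
12–18 s: ½(-4 + 8)(6) = 12 cm
18–22 s: ½(8 + 7)(4) = 30 cm
22–28 s: ½(7 + -1)(6) = 18 cm
Net displacement = -15 cm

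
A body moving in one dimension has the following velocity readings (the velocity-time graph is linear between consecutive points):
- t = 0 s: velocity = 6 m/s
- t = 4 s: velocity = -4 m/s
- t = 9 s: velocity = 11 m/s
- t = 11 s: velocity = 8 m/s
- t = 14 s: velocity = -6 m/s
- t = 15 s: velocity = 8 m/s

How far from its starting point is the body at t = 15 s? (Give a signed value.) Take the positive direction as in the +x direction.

Net displacement equals the area under the velocity-time graph (areas below the axis count negative).
0–4 s: ½(6 + -4)(4) = 4 m
4–9 s: ½(-4 + 11)(5) = 17.5 m
9–11 s: ½(11 + 8)(2) = 19 m
11–14 s: ½(8 + -6)(3) = 3 m
14–15 s: ½(-6 + 8)(1) = 1 m
Net displacement = 44.5 m

44.5 m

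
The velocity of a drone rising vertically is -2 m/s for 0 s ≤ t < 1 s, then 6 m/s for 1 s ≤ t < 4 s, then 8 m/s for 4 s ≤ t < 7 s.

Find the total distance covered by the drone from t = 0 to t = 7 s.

44 m

Total distance travelled is ∫|v| dt — sum the magnitudes of each area piece.
0–1 s: |-2| × 1 = 2 m
1–4 s: |6| × 3 = 18 m
4–7 s: |8| × 3 = 24 m
Total distance = 44 m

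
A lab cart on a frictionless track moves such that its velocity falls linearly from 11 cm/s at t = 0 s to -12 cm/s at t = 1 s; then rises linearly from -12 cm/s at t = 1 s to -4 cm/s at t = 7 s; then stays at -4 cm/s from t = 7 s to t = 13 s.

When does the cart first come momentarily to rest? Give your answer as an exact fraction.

v changes sign on 0–1 s (from 11 to -12); the graph is linear there, so v = 0 at t = 0 + (-11)·(1 − 0)/(-12 − 11) = 11/23 s.

t = 11/23 s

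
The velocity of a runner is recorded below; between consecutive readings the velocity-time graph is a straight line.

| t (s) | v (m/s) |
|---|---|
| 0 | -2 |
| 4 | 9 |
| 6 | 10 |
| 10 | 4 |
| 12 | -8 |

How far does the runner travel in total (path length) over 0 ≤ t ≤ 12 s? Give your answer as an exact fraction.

Distance (not displacement) is the total path length: add the absolute areas under v-t.
0–4 s: v = 0 at t = 8/11 s; triangle areas 8/11 + 162/11 = 170/11 m
4–6 s: |½(9 + 10)(2)| = 19 m
6–10 s: |½(10 + 4)(4)| = 28 m
10–12 s: v = 0 at t = 32/3 s; triangle areas 4/3 + 16/3 = 20/3 m
Total distance = 2281/33 m

2281/33 m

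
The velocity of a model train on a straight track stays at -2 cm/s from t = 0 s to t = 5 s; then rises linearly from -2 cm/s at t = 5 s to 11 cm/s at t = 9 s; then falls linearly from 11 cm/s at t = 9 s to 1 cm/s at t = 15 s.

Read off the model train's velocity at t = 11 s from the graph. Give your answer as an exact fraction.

On 9–15 s the graph is linear from 11 to 1 cm/s: v(11) = 11 + (1 − 11)·(11 − 9)/(15 − 9) = 23/3 cm/s.

23/3 cm/s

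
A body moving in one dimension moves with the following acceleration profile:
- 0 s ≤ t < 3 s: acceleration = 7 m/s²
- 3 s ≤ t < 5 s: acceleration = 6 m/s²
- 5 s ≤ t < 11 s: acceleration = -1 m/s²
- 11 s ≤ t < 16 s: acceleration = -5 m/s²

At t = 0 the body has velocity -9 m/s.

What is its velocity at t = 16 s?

Δv equals the area under the a-t graph; then v = v₀ + Δv.
0–3 s: 7 × 3 = 21 m/s
3–5 s: 6 × 2 = 12 m/s
5–11 s: -1 × 6 = -6 m/s
11–16 s: -5 × 5 = -25 m/s
Δv = 2 m/s, so v(16) = -9 + (2) = -7 m/s.

-7 m/s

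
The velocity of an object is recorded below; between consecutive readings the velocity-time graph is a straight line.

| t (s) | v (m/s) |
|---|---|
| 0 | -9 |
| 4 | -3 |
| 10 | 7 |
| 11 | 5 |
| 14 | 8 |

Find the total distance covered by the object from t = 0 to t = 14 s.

66.9 m

Distance (not displacement) is the total path length: add the absolute areas under v-t.
0–4 s: |½(-9 + -3)(4)| = 24 m
4–10 s: v = 0 at t = 5.8 s; triangle areas 2.7 + 14.7 = 17.4 m
10–11 s: |½(7 + 5)(1)| = 6 m
11–14 s: |½(5 + 8)(3)| = 19.5 m
Total distance = 66.9 m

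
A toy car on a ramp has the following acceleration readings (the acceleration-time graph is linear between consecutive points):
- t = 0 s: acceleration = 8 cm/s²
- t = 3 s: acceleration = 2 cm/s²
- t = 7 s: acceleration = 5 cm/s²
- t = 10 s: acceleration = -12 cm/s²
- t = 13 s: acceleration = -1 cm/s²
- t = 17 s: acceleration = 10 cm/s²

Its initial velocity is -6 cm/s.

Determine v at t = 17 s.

Δv equals the area under the a-t graph; then v = v₀ + Δv.
0–3 s: ½(8 + 2)(3) = 15 cm/s
3–7 s: ½(2 + 5)(4) = 14 cm/s
7–10 s: ½(5 + -12)(3) = -10.5 cm/s
10–13 s: ½(-12 + -1)(3) = -19.5 cm/s
13–17 s: ½(-1 + 10)(4) = 18 cm/s
Δv = 17 cm/s, so v(17) = -6 + (17) = 11 cm/s.

11 cm/s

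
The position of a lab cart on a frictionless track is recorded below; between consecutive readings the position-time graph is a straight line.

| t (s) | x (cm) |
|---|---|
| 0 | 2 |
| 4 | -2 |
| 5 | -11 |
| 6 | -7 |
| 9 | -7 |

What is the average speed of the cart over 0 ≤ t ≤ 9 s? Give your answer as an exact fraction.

17/9 cm/s

Average speed = (total path length)/(elapsed time); on a piecewise-linear x-t graph the path length is Σ|Δx|.
0–4 s: |Δx| = |-2 − 2| = 4 cm
4–5 s: |Δx| = |-11 − -2| = 9 cm
5–6 s: |Δx| = |-7 − -11| = 4 cm
6–9 s: |Δx| = |-7 − -7| = 0 cm
Total path = 17 cm; average speed = 17/9 = 17/9 cm/s.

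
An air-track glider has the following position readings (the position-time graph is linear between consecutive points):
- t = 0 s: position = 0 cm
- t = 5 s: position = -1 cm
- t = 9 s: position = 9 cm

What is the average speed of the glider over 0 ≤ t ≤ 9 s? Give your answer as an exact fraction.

Average speed = (total path length)/(elapsed time); on a piecewise-linear x-t graph the path length is Σ|Δx|.
0–5 s: |Δx| = |-1 − 0| = 1 cm
5–9 s: |Δx| = |9 − -1| = 10 cm
Total path = 11 cm; average speed = 11/9 = 11/9 cm/s.

11/9 cm/s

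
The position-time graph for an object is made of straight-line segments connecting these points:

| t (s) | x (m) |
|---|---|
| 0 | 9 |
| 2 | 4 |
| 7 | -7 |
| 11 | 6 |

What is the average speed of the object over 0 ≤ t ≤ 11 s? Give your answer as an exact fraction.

Average speed = (total path length)/(elapsed time); on a piecewise-linear x-t graph the path length is Σ|Δx|.
0–2 s: |Δx| = |4 − 9| = 5 m
2–7 s: |Δx| = |-7 − 4| = 11 m
7–11 s: |Δx| = |6 − -7| = 13 m
Total path = 29 m; average speed = 29/11 = 29/11 m/s.

29/11 m/s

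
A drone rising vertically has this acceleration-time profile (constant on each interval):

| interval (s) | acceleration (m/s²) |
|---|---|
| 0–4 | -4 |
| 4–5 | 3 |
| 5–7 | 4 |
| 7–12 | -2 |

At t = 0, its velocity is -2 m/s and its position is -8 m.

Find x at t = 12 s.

-146.5 m

On each constant-a segment, Δv = aΔt and Δx = v₀Δt + ½aΔt²; chain segment to segment.
0–4 s: v starts -2 m/s; Δx = -2·4 + ½·-4·4² = -40 m; v ends -18 m/s.
4–5 s: v starts -18 m/s; Δx = -18·1 + ½·3·1² = -16.5 m; v ends -15 m/s.
5–7 s: v starts -15 m/s; Δx = -15·2 + ½·4·2² = -22 m; v ends -7 m/s.
7–12 s: v starts -7 m/s; Δx = -7·5 + ½·-2·5² = -60 m; v ends -17 m/s.
x(12) = -8 + Σ Δx = -146.5 m.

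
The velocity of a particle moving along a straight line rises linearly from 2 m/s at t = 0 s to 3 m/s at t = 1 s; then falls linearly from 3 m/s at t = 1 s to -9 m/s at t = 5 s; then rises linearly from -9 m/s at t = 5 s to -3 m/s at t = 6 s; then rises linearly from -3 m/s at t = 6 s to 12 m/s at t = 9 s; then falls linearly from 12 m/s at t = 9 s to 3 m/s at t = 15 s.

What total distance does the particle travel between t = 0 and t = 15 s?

Total distance travelled is ∫|v| dt — sum the magnitudes of each area piece.
0–1 s: |½(2 + 3)(1)| = 2.5 m
1–5 s: v = 0 at t = 2 s; triangle areas 1.5 + 13.5 = 15 m
5–6 s: |½(-9 + -3)(1)| = 6 m
6–9 s: v = 0 at t = 6.6 s; triangle areas 0.9 + 14.4 = 15.3 m
9–15 s: |½(12 + 3)(6)| = 45 m
Total distance = 83.8 m

83.8 m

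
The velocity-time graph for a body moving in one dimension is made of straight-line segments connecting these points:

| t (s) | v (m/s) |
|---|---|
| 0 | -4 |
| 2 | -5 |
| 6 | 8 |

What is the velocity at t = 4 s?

On 2–6 s the graph is linear from -5 to 8 m/s: v(4) = -5 + (8 − -5)·(4 − 2)/(6 − 2) = 1.5 m/s.

1.5 m/s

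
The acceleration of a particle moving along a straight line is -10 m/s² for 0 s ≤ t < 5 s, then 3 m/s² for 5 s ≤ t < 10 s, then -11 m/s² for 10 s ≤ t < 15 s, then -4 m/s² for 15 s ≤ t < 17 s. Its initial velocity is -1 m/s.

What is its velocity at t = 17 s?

-99 m/s

Δv equals the area under the a-t graph; then v = v₀ + Δv.
0–5 s: -10 × 5 = -50 m/s
5–10 s: 3 × 5 = 15 m/s
10–15 s: -11 × 5 = -55 m/s
15–17 s: -4 × 2 = -8 m/s
Δv = -98 m/s, so v(17) = -1 + (-98) = -99 m/s.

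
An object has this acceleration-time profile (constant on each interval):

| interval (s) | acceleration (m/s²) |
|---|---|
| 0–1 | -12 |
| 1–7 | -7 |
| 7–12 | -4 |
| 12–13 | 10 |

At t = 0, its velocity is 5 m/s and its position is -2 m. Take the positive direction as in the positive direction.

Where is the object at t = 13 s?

On each constant-a segment, Δv = aΔt and Δx = v₀Δt + ½aΔt²; chain segment to segment.
0–1 s: v starts 5 m/s; Δx = 5·1 + ½·-12·1² = -1 m; v ends -7 m/s.
1–7 s: v starts -7 m/s; Δx = -7·6 + ½·-7·6² = -168 m; v ends -49 m/s.
7–12 s: v starts -49 m/s; Δx = -49·5 + ½·-4·5² = -295 m; v ends -69 m/s.
12–13 s: v starts -69 m/s; Δx = -69·1 + ½·10·1² = -64 m; v ends -59 m/s.
x(13) = -2 + Σ Δx = -530 m.

-530 m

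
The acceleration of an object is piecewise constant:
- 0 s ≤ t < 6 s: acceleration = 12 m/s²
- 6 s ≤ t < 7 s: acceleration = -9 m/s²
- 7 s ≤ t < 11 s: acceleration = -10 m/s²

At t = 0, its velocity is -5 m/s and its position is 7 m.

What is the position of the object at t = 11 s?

On each constant-a segment, Δv = aΔt and Δx = v₀Δt + ½aΔt²; chain segment to segment.
0–6 s: v starts -5 m/s; Δx = -5·6 + ½·12·6² = 186 m; v ends 67 m/s.
6–7 s: v starts 67 m/s; Δx = 67·1 + ½·-9·1² = 62.5 m; v ends 58 m/s.
7–11 s: v starts 58 m/s; Δx = 58·4 + ½·-10·4² = 152 m; v ends 18 m/s.
x(11) = 7 + Σ Δx = 407.5 m.

407.5 m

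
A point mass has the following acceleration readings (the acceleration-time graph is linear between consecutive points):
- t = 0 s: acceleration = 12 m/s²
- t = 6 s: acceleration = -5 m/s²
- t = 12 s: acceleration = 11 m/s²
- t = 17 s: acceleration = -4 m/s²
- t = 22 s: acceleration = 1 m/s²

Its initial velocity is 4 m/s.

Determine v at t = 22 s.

Δv equals the area under the a-t graph; then v = v₀ + Δv.
0–6 s: ½(12 + -5)(6) = 21 m/s
6–12 s: ½(-5 + 11)(6) = 18 m/s
12–17 s: ½(11 + -4)(5) = 17.5 m/s
17–22 s: ½(-4 + 1)(5) = -7.5 m/s
Δv = 49 m/s, so v(22) = 4 + (49) = 53 m/s.

53 m/s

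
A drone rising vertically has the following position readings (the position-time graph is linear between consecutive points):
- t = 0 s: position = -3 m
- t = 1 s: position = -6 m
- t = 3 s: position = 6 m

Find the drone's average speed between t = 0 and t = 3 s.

5 m/s

Average speed = (total path length)/(elapsed time); on a piecewise-linear x-t graph the path length is Σ|Δx|.
0–1 s: |Δx| = |-6 − -3| = 3 m
1–3 s: |Δx| = |6 − -6| = 12 m
Total path = 15 m; average speed = 15/3 = 5 m/s.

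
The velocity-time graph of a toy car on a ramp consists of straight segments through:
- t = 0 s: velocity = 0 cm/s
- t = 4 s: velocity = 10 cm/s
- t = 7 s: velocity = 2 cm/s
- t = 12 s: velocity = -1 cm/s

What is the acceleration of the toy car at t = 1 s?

2.5 cm/s²

Acceleration is the slope of the v-t graph on 0–4 s: (10 − 0)/(4 − 0) = 2.5 cm/s².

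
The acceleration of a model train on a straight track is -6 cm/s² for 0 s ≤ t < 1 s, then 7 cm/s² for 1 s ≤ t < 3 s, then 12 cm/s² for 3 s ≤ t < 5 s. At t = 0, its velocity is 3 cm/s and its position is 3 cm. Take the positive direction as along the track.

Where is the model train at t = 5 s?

57 cm

On each constant-a segment, Δv = aΔt and Δx = v₀Δt + ½aΔt²; chain segment to segment.
0–1 s: v starts 3 cm/s; Δx = 3·1 + ½·-6·1² = 0 cm; v ends -3 cm/s.
1–3 s: v starts -3 cm/s; Δx = -3·2 + ½·7·2² = 8 cm; v ends 11 cm/s.
3–5 s: v starts 11 cm/s; Δx = 11·2 + ½·12·2² = 46 cm; v ends 35 cm/s.
x(5) = 3 + Σ Δx = 57 cm.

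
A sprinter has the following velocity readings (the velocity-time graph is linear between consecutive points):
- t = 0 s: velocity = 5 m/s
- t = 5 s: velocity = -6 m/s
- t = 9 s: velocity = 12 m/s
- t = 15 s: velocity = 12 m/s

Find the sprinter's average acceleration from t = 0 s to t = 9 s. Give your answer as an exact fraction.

Average acceleration = Δv/Δt = (12 − 5)/(9 − 0) = 7/9 m/s².

7/9 m/s²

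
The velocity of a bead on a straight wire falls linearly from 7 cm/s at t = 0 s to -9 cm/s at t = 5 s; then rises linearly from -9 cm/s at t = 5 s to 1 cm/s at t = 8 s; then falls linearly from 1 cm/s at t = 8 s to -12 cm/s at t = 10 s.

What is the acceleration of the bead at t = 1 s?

-3.2 cm/s²

Acceleration is the slope of the v-t graph on 0–5 s: (-9 − 7)/(5 − 0) = -3.2 cm/s².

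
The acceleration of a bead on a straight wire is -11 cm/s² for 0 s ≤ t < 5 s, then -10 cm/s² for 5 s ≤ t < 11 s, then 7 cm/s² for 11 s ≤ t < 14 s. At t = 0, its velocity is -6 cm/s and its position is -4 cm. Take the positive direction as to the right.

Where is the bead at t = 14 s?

On each constant-a segment, Δv = aΔt and Δx = v₀Δt + ½aΔt²; chain segment to segment.
0–5 s: v starts -6 cm/s; Δx = -6·5 + ½·-11·5² = -167.5 cm; v ends -61 cm/s.
5–11 s: v starts -61 cm/s; Δx = -61·6 + ½·-10·6² = -546 cm; v ends -121 cm/s.
11–14 s: v starts -121 cm/s; Δx = -121·3 + ½·7·3² = -331.5 cm; v ends -100 cm/s.
x(14) = -4 + Σ Δx = -1049 cm.

-1049 cm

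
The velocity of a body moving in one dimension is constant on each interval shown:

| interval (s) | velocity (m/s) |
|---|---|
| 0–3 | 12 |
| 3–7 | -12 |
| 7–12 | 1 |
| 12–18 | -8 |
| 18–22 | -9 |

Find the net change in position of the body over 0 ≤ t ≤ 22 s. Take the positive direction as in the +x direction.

-91 m

Net displacement equals the area under the velocity-time graph (areas below the axis count negative).
0–3 s: 12 × 3 = 36 m
3–7 s: -12 × 4 = -48 m
7–12 s: 1 × 5 = 5 m
12–18 s: -8 × 6 = -48 m
18–22 s: -9 × 4 = -36 m
Net displacement = -91 m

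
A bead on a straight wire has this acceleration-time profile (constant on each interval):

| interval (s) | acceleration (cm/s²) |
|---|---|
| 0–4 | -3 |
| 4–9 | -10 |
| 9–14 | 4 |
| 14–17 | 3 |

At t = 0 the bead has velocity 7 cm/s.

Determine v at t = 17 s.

-26 cm/s

Δv equals the area under the a-t graph; then v = v₀ + Δv.
0–4 s: -3 × 4 = -12 cm/s
4–9 s: -10 × 5 = -50 cm/s
9–14 s: 4 × 5 = 20 cm/s
14–17 s: 3 × 3 = 9 cm/s
Δv = -33 cm/s, so v(17) = 7 + (-33) = -26 cm/s.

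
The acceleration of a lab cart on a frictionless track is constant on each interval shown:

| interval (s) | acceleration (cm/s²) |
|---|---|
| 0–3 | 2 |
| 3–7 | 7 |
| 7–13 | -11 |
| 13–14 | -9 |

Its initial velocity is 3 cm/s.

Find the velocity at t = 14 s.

-38 cm/s

Δv equals the area under the a-t graph; then v = v₀ + Δv.
0–3 s: 2 × 3 = 6 cm/s
3–7 s: 7 × 4 = 28 cm/s
7–13 s: -11 × 6 = -66 cm/s
13–14 s: -9 × 1 = -9 cm/s
Δv = -41 cm/s, so v(14) = 3 + (-41) = -38 cm/s.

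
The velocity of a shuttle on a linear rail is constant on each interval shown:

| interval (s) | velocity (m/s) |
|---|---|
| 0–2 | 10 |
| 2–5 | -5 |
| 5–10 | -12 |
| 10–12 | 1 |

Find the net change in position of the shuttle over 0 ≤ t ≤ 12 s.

Displacement is the signed area under the v-t curve.
0–2 s: 10 × 2 = 20 m
2–5 s: -5 × 3 = -15 m
5–10 s: -12 × 5 = -60 m
10–12 s: 1 × 2 = 2 m
Net displacement = -53 m

-53 m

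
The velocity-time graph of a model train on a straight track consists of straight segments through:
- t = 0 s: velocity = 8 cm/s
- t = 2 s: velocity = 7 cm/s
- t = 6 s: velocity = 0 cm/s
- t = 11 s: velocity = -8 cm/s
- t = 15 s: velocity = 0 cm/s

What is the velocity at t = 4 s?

3.5 cm/s

On 2–6 s the graph is linear from 7 to 0 cm/s: v(4) = 7 + (0 − 7)·(4 − 2)/(6 − 2) = 3.5 cm/s.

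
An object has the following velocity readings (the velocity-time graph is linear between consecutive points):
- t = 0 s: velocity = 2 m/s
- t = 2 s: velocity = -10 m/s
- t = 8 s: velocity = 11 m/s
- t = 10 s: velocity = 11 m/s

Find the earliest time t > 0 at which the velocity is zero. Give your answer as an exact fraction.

v changes sign on 0–2 s (from 2 to -10); the graph is linear there, so v = 0 at t = 0 + (-2)·(2 − 0)/(-10 − 2) = 1/3 s.

t = 1/3 s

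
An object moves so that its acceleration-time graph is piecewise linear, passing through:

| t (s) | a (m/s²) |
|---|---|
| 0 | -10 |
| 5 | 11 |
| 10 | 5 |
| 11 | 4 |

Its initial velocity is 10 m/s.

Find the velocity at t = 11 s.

57 m/s

Δv equals the area under the a-t graph; then v = v₀ + Δv.
0–5 s: ½(-10 + 11)(5) = 2.5 m/s
5–10 s: ½(11 + 5)(5) = 40 m/s
10–11 s: ½(5 + 4)(1) = 4.5 m/s
Δv = 47 m/s, so v(11) = 10 + (47) = 57 m/s.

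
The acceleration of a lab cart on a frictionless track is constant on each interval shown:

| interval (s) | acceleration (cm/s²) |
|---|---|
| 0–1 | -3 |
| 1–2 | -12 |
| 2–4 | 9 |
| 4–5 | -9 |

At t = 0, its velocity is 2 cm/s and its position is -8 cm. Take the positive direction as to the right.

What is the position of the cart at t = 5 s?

-22 cm

On each constant-a segment, Δv = aΔt and Δx = v₀Δt + ½aΔt²; chain segment to segment.
0–1 s: v starts 2 cm/s; Δx = 2·1 + ½·-3·1² = 0.5 cm; v ends -1 cm/s.
1–2 s: v starts -1 cm/s; Δx = -1·1 + ½·-12·1² = -7 cm; v ends -13 cm/s.
2–4 s: v starts -13 cm/s; Δx = -13·2 + ½·9·2² = -8 cm; v ends 5 cm/s.
4–5 s: v starts 5 cm/s; Δx = 5·1 + ½·-9·1² = 0.5 cm; v ends -4 cm/s.
x(5) = -8 + Σ Δx = -22 cm.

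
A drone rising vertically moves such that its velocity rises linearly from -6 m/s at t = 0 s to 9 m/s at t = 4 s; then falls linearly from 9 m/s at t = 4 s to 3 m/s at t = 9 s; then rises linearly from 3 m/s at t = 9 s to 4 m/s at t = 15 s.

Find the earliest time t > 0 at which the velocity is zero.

v changes sign on 0–4 s (from -6 to 9); the graph is linear there, so v = 0 at t = 0 + (6)·(4 − 0)/(9 − -6) = 1.6 s.

t = 1.6 s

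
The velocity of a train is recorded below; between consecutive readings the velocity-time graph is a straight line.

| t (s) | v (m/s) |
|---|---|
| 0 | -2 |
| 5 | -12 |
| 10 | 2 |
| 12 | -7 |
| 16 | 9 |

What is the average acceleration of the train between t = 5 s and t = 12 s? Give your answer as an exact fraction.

5/7 m/s²

Average acceleration = Δv/Δt = (-7 − -12)/(12 − 5) = 5/7 m/s².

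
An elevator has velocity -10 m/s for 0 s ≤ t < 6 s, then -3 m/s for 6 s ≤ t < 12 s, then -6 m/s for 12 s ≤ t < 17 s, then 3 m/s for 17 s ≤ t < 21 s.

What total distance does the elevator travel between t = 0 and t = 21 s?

120 m

Total distance travelled is ∫|v| dt — sum the magnitudes of each area piece.
0–6 s: |-10| × 6 = 60 m
6–12 s: |-3| × 6 = 18 m
12–17 s: |-6| × 5 = 30 m
17–21 s: |3| × 4 = 12 m
Total distance = 120 m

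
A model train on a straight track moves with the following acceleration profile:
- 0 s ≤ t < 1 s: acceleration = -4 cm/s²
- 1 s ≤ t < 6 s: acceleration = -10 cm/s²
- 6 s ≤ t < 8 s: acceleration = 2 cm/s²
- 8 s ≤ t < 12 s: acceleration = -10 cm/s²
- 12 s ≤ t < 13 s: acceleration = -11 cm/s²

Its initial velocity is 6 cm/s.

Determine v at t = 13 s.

Δv equals the area under the a-t graph; then v = v₀ + Δv.
0–1 s: -4 × 1 = -4 cm/s
1–6 s: -10 × 5 = -50 cm/s
6–8 s: 2 × 2 = 4 cm/s
8–12 s: -10 × 4 = -40 cm/s
12–13 s: -11 × 1 = -11 cm/s
Δv = -101 cm/s, so v(13) = 6 + (-101) = -95 cm/s.

-95 cm/s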